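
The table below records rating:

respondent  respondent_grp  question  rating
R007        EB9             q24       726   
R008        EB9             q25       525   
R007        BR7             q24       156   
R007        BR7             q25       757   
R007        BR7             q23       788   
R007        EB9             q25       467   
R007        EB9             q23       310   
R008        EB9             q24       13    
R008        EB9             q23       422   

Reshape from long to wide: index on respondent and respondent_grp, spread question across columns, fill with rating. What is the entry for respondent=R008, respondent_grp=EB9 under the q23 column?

422

Wide layout: rows indexed by respondent and respondent_grp, columns are the 3 distinct question values (q24, q25, q23).
Cell (respondent=R008, respondent_grp=EB9, question=q23) draws from the long row where respondent=R008, respondent_grp=EB9 and question=q23, which has rating=422.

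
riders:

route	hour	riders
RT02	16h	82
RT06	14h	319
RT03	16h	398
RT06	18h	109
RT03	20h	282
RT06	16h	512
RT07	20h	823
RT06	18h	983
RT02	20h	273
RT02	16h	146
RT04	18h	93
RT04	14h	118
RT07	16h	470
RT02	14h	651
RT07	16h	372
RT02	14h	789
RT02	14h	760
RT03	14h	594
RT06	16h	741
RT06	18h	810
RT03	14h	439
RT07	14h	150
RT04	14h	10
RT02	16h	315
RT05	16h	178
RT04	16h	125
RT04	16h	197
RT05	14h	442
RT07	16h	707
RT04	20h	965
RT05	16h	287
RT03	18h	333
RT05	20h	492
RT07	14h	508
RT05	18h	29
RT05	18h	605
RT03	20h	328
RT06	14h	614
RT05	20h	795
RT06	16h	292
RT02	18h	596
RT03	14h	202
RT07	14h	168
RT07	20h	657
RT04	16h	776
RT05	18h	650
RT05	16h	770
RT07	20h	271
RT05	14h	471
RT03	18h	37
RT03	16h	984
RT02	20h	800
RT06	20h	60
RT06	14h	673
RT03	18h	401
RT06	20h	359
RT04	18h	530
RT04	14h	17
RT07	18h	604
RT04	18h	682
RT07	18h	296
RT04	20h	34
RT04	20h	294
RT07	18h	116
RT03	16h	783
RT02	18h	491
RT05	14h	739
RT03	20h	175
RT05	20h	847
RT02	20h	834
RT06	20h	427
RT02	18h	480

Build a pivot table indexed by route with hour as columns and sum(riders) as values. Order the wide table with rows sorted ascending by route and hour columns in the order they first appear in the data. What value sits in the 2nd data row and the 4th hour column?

785

With rows sorted ascending by route, row 2 is route=RT03. hour columns in first-appearance order: 16h, 14h, 18h, 20h; column 4 is 20h.
Long rows with route=RT03, hour=20h: 282 + 328 + 175 = 785.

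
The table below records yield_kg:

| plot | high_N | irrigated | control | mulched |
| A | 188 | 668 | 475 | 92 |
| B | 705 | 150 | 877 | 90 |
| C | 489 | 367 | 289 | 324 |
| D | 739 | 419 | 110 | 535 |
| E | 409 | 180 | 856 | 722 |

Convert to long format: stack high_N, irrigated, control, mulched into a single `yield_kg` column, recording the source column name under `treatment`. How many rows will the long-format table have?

5 plot values × 4 melted columns = 20 rows.

20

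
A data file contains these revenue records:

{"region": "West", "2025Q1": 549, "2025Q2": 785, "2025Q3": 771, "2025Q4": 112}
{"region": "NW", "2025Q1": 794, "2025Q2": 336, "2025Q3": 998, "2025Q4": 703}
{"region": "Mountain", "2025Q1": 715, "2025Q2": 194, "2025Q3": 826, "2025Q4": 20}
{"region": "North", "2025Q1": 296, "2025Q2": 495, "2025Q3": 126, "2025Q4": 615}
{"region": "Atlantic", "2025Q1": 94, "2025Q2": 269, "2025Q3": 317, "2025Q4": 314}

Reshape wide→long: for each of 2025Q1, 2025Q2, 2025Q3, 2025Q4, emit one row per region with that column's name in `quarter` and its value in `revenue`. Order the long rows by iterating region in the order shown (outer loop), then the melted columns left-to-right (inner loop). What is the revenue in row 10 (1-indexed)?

20 rows total (5 × 4). Row 10: index ⌊(10-1)/4⌋ = 2 into region → Mountain; (10-1) mod 4 = 1 into the melted columns → 2025Q2.
So row 10 is (Mountain, 2025Q2, 194); revenue = 194.

194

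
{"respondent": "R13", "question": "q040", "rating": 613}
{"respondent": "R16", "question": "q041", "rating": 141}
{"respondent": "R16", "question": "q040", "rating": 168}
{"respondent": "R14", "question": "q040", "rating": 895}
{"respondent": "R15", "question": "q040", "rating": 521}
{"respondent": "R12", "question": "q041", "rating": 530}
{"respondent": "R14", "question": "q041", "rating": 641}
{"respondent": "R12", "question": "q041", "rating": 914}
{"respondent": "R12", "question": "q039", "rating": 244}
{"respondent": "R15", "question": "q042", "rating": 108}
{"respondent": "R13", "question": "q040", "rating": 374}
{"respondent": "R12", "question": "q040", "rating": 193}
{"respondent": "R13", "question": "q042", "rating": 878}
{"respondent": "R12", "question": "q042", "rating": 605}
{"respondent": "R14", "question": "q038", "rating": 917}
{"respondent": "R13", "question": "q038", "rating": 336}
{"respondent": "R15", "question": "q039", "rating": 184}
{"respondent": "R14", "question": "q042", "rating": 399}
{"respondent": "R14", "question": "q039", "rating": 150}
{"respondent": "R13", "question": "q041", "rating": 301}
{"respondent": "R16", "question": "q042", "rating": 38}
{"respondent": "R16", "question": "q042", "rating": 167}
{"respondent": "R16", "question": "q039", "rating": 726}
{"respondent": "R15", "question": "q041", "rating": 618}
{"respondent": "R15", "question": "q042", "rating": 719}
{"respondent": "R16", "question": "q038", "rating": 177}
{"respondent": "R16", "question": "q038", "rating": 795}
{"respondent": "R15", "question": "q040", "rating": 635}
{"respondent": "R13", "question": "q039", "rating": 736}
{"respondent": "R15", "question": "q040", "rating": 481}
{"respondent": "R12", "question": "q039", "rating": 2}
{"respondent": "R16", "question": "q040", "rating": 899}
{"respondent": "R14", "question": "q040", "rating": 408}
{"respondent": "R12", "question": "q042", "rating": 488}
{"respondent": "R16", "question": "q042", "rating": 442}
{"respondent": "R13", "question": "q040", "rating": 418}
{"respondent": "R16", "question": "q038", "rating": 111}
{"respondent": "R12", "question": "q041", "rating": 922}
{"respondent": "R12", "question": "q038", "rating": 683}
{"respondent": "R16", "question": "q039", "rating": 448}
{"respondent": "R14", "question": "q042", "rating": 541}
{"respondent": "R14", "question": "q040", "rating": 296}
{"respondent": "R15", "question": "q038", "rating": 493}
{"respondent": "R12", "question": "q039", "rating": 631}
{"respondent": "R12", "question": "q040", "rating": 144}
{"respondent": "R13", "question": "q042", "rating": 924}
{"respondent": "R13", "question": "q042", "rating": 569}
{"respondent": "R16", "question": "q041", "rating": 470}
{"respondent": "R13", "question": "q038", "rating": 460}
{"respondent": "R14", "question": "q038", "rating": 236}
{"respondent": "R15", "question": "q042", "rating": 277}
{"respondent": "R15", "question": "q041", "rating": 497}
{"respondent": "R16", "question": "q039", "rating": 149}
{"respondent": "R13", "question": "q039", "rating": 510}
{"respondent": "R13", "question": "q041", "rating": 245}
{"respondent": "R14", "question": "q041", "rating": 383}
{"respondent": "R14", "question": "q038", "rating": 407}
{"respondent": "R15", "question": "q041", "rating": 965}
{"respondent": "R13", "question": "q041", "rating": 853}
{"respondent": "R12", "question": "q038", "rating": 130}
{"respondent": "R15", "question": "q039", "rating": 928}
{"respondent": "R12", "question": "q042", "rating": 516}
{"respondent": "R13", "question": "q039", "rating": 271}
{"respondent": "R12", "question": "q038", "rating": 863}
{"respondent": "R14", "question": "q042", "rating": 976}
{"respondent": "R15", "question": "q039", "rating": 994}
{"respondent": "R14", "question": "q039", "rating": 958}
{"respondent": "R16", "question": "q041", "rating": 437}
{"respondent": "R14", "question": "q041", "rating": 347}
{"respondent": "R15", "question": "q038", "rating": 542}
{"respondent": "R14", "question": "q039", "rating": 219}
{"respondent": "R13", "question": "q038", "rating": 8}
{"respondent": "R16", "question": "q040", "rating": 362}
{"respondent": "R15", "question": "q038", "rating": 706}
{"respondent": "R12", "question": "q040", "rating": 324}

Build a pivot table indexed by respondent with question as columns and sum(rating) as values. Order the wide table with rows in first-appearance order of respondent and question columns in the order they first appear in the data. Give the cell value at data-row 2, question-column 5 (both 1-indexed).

With rows in first-appearance order of respondent, row 2 is respondent=R16. question columns in first-appearance order: q040, q041, q039, q042, q038; column 5 is q038.
Long rows with respondent=R16, question=q038: 177 + 795 + 111 = 1083.

1083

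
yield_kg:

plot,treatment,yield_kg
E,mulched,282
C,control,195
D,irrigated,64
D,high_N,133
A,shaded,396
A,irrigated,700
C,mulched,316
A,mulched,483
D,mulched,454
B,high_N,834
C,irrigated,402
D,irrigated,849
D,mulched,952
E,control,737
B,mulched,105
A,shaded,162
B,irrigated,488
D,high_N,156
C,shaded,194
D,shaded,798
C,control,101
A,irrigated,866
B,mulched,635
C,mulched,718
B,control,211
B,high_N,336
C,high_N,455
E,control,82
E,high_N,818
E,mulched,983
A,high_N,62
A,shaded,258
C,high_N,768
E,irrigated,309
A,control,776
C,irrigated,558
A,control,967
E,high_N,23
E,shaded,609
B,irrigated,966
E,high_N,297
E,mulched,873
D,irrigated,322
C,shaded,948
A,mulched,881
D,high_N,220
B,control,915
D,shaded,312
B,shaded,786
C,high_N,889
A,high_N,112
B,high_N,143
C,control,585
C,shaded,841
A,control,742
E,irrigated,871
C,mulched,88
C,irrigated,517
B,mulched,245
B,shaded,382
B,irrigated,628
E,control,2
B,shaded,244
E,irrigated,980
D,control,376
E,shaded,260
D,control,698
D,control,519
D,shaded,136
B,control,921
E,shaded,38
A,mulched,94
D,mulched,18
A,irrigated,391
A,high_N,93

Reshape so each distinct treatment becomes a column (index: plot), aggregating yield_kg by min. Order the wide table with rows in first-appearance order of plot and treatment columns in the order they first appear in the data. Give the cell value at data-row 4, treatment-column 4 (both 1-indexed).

With rows in first-appearance order of plot, row 4 is plot=A. treatment columns in first-appearance order: mulched, control, irrigated, high_N, shaded; column 4 is high_N.
Long rows with plot=A, treatment=high_N: min(62, 112, 93) = 62.

62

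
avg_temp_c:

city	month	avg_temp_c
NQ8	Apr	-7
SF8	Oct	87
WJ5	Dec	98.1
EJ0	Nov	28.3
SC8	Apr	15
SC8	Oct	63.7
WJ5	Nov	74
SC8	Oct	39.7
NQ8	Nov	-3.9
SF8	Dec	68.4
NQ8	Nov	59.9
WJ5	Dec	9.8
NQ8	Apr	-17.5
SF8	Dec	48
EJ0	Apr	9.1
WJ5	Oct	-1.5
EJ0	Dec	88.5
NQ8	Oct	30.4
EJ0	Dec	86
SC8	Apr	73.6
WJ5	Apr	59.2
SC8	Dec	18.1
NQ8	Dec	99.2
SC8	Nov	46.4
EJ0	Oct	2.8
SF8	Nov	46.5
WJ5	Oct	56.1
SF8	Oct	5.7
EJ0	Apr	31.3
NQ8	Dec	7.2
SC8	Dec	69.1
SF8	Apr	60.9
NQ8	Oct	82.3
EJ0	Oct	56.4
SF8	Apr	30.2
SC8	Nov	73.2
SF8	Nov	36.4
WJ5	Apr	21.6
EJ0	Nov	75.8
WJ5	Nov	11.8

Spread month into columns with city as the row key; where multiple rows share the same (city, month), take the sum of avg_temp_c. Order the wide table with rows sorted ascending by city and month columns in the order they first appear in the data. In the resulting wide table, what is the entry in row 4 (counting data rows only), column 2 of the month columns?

With rows sorted ascending by city, row 4 is city=SF8. month columns in first-appearance order: Apr, Oct, Dec, Nov; column 2 is Oct.
Long rows with city=SF8, month=Oct: 87 + 5.7 = 92.7.

92.7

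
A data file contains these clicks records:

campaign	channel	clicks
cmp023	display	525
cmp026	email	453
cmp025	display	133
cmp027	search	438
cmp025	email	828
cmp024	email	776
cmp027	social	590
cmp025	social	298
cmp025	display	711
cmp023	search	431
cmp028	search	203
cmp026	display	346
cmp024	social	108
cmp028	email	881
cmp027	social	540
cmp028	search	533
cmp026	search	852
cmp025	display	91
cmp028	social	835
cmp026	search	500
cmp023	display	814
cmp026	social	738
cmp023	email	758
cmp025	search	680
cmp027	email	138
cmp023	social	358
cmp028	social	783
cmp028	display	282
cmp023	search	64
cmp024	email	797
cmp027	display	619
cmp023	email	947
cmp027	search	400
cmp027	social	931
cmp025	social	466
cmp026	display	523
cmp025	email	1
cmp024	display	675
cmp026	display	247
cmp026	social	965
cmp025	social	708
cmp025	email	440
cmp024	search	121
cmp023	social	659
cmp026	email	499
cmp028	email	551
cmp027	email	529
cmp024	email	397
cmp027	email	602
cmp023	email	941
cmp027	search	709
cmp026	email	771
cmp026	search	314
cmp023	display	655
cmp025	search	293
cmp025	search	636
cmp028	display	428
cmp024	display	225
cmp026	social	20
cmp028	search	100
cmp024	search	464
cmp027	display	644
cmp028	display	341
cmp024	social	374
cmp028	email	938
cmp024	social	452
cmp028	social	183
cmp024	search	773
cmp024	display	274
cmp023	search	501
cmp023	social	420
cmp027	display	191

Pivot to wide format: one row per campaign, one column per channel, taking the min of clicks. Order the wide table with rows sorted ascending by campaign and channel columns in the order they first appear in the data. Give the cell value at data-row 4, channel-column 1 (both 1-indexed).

With rows sorted ascending by campaign, row 4 is campaign=cmp026. channel columns in first-appearance order: display, email, search, social; column 1 is display.
Long rows with campaign=cmp026, channel=display: min(346, 523, 247) = 247.

247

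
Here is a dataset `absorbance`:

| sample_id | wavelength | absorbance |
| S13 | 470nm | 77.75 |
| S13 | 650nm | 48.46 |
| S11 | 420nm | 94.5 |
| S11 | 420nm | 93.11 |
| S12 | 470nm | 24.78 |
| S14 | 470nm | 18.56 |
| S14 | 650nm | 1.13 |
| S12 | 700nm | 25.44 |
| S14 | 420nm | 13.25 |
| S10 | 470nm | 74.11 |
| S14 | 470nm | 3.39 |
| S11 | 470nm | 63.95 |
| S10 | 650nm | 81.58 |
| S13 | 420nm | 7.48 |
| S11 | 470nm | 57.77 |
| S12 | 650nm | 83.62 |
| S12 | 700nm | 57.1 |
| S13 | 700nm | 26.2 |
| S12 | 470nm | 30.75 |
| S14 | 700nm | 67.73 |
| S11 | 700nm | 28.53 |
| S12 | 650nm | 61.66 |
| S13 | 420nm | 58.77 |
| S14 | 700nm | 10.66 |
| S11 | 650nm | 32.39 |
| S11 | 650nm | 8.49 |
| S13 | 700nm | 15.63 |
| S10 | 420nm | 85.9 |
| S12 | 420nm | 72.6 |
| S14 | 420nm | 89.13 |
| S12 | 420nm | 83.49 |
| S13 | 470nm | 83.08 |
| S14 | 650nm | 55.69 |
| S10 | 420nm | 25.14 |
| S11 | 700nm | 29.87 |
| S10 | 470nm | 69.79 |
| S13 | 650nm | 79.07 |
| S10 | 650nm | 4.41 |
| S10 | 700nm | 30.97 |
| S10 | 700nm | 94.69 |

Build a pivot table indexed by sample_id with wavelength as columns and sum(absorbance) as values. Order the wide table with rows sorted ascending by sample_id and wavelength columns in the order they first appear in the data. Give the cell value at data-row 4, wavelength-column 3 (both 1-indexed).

With rows sorted ascending by sample_id, row 4 is sample_id=S13. wavelength columns in first-appearance order: 470nm, 650nm, 420nm, 700nm; column 3 is 420nm.
Long rows with sample_id=S13, wavelength=420nm: 7.48 + 58.77 = 66.25.

66.25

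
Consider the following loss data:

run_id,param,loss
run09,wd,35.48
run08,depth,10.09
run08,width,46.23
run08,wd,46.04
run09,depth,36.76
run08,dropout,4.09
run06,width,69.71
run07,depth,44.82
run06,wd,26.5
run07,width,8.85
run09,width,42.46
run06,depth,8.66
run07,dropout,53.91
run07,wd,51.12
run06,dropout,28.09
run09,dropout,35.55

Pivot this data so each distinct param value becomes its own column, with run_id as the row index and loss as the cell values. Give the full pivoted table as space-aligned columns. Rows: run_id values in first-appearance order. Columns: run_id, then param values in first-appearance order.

Columns: run_id plus the 4 distinct param values (wd, depth, width, dropout).
For example, row run09 column wd takes loss=35.48 from the long row (run09, wd).

run_id  wd     depth  width  dropout
run09   35.48  36.76  42.46  35.55  
run08   46.04  10.09  46.23  4.09   
run06   26.5   8.66   69.71  28.09  
run07   51.12  44.82  8.85   53.91  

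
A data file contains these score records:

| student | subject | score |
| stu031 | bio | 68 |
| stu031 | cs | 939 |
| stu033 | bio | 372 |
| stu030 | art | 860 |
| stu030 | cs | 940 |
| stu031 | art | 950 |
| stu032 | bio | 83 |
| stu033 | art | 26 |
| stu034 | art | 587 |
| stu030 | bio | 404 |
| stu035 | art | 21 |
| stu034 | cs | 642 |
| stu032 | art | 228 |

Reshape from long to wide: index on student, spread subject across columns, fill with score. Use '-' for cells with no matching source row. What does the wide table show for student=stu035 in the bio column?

-

No long-format row has student=stu035 and subject=bio, so the cell is -.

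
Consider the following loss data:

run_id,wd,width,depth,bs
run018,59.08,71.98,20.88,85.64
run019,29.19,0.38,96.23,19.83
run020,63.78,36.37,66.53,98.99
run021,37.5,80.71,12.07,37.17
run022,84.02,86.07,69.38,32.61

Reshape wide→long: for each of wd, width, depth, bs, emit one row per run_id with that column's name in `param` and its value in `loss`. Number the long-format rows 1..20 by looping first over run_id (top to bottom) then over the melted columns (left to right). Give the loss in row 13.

20 rows total (5 × 4). Row 13: index ⌊(13-1)/4⌋ = 3 into run_id → run021; (13-1) mod 4 = 0 into the melted columns → wd.
So row 13 is (run021, wd, 37.5); loss = 37.5.

37.5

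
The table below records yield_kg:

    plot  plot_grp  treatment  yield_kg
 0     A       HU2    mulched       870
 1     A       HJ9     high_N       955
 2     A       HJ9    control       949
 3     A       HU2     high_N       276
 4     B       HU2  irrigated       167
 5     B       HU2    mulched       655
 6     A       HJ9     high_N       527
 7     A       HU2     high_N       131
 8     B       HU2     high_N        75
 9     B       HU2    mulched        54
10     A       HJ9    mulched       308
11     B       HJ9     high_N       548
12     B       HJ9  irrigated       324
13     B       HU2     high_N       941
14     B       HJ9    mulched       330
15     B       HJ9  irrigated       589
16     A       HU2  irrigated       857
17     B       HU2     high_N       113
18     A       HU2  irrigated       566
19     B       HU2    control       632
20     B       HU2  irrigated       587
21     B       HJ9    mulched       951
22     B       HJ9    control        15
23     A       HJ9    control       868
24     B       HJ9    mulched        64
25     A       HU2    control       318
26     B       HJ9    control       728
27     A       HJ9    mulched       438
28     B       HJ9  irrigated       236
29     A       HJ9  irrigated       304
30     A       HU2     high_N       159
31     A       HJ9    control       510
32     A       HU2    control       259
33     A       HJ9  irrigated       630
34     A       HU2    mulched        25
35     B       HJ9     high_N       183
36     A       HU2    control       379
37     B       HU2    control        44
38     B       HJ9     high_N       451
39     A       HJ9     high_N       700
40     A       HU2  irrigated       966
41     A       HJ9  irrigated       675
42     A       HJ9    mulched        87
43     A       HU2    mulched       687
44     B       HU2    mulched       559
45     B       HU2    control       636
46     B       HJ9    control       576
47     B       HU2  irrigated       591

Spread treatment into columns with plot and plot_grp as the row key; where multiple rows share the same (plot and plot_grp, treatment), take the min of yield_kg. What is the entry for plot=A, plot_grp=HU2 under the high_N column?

131

Rows with plot=A, plot_grp=HU2 and treatment=high_N: yield_kg values are 276, 131, 159.
min(276, 131, 159) = 131.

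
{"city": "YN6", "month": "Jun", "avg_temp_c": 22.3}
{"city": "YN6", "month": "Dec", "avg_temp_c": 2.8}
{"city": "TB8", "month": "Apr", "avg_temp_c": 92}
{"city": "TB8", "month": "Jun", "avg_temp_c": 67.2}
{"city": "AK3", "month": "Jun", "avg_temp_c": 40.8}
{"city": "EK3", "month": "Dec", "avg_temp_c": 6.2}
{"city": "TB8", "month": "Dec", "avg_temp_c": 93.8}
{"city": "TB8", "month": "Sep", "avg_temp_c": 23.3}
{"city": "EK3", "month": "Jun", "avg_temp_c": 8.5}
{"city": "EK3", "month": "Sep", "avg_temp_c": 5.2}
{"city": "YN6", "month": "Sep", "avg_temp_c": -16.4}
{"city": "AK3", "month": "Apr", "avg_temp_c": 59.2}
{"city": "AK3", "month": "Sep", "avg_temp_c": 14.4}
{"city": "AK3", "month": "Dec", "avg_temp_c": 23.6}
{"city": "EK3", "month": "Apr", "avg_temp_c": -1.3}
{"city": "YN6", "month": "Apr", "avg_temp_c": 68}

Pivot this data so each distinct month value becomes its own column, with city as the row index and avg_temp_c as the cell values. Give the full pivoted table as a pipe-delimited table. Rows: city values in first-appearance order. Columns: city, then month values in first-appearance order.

| city | Jun | Dec | Apr | Sep |
| YN6 | 22.3 | 2.8 | 68 | -16.4 |
| TB8 | 67.2 | 93.8 | 92 | 23.3 |
| AK3 | 40.8 | 23.6 | 59.2 | 14.4 |
| EK3 | 8.5 | 6.2 | -1.3 | 5.2 |

Columns: city plus the 4 distinct month values (Jun, Dec, Apr, Sep).
For example, row YN6 column Jun takes avg_temp_c=22.3 from the long row (YN6, Jun).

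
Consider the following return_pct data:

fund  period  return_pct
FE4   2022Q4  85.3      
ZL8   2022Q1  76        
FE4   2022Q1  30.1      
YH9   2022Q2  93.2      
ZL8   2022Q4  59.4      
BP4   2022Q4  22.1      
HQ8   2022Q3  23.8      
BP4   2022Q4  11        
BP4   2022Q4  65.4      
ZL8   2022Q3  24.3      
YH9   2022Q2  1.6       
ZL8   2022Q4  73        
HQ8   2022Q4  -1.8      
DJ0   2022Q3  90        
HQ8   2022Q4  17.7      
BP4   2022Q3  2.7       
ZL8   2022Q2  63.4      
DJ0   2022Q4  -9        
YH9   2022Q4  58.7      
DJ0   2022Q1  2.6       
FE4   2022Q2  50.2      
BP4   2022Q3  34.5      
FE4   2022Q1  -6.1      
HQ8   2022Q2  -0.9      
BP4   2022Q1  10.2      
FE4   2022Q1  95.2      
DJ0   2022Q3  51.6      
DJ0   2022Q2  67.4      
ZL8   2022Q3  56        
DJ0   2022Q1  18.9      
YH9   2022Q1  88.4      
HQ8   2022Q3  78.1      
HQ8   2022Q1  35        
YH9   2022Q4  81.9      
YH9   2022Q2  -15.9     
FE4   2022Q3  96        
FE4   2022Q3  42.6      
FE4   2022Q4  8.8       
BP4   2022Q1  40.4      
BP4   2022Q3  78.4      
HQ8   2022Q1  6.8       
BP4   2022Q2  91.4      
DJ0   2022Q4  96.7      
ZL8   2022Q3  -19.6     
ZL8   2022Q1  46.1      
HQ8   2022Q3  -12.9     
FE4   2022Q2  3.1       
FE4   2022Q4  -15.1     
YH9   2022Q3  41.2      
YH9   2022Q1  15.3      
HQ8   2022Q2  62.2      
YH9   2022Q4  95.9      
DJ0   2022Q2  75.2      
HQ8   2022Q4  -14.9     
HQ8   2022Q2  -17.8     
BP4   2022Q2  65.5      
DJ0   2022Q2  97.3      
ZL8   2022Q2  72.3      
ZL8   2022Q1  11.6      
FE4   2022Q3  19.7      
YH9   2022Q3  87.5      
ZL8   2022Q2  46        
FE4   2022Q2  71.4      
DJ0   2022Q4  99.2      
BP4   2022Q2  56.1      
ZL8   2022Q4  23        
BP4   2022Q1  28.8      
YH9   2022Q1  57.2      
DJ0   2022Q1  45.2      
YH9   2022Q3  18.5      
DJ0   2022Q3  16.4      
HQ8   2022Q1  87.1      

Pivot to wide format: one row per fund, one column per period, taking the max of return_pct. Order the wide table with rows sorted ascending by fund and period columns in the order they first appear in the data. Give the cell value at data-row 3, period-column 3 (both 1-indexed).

With rows sorted ascending by fund, row 3 is fund=FE4. period columns in first-appearance order: 2022Q4, 2022Q1, 2022Q2, 2022Q3; column 3 is 2022Q2.
Long rows with fund=FE4, period=2022Q2: max(50.2, 3.1, 71.4) = 71.4.

71.4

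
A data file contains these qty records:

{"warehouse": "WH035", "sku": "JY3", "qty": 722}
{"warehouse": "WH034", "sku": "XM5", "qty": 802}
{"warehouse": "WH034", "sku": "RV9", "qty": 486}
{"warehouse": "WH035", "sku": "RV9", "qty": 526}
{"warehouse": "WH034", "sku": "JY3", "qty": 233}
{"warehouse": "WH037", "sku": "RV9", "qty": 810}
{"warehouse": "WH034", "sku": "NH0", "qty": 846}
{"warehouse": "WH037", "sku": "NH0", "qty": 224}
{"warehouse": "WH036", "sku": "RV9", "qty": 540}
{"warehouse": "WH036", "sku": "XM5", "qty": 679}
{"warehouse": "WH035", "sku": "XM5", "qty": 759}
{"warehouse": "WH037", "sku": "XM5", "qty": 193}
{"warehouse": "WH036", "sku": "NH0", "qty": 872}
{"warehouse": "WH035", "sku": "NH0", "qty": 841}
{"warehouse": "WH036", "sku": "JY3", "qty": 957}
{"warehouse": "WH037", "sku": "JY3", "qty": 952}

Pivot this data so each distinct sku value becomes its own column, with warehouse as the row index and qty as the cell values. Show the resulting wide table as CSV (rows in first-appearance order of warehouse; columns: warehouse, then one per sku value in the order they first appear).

warehouse,JY3,XM5,RV9,NH0
WH035,722,759,526,841
WH034,233,802,486,846
WH037,952,193,810,224
WH036,957,679,540,872

Columns: warehouse plus the 4 distinct sku values (JY3, XM5, RV9, NH0).
For example, row WH035 column JY3 takes qty=722 from the long row (WH035, JY3).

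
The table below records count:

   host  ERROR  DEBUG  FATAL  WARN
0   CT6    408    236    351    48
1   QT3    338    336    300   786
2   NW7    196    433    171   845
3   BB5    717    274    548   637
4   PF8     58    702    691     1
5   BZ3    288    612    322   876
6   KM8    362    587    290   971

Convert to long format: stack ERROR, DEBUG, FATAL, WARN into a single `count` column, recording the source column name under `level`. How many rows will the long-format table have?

28

7 host values × 4 melted columns = 28 rows.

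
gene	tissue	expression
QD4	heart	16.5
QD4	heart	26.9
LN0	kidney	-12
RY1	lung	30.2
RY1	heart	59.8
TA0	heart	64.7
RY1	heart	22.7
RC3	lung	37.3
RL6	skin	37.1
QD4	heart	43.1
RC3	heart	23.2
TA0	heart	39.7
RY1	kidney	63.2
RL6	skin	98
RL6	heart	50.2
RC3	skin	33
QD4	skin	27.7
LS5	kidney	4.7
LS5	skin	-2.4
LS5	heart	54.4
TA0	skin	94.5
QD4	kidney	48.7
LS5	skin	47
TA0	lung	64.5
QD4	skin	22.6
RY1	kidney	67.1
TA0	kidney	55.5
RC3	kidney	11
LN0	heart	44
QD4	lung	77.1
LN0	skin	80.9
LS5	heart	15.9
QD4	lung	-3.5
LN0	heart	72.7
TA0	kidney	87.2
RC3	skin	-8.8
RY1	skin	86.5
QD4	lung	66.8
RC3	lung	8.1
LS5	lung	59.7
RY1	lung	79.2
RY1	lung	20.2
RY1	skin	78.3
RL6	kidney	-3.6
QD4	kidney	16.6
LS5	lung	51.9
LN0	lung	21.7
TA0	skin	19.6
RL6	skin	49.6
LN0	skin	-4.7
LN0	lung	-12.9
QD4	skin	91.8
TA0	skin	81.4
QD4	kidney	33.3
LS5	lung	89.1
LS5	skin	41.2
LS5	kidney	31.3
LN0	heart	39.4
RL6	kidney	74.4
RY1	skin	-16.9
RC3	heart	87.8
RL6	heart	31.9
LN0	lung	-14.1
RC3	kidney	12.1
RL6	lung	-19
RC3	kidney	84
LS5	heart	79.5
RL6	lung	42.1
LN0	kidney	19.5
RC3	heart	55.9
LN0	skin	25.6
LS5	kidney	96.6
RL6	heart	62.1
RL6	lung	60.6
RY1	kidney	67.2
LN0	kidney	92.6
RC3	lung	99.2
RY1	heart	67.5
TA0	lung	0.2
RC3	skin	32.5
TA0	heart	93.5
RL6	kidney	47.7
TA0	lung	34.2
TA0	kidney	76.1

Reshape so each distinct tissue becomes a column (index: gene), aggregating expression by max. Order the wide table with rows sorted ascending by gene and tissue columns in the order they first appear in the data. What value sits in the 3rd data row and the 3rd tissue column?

With rows sorted ascending by gene, row 3 is gene=QD4. tissue columns in first-appearance order: heart, kidney, lung, skin; column 3 is lung.
Long rows with gene=QD4, tissue=lung: max(77.1, -3.5, 66.8) = 77.1.

77.1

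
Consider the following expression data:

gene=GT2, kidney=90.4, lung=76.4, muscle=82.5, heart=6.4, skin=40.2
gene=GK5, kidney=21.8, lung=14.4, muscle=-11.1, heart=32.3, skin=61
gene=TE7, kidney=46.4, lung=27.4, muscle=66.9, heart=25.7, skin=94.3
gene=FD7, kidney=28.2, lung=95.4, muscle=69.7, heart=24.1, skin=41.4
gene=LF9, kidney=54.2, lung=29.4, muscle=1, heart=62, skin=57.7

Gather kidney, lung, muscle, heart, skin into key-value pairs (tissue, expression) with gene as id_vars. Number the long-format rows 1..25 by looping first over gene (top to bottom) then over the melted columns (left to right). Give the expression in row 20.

41.4

25 rows total (5 × 5). Row 20: index ⌊(20-1)/5⌋ = 3 into gene → FD7; (20-1) mod 5 = 4 into the melted columns → skin.
So row 20 is (FD7, skin, 41.4); expression = 41.4.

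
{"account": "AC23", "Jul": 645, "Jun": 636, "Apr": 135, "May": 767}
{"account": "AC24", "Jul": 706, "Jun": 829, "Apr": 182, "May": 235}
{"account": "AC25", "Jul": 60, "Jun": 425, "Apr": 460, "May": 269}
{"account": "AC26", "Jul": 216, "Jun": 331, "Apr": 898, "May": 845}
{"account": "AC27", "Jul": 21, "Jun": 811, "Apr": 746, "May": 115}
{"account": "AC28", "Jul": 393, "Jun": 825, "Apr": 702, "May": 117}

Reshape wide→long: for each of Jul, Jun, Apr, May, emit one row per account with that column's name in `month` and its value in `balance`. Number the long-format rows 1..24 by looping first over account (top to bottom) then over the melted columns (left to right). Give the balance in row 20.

24 rows total (6 × 4). Row 20: index ⌊(20-1)/4⌋ = 4 into account → AC27; (20-1) mod 4 = 3 into the melted columns → May.
So row 20 is (AC27, May, 115); balance = 115.

115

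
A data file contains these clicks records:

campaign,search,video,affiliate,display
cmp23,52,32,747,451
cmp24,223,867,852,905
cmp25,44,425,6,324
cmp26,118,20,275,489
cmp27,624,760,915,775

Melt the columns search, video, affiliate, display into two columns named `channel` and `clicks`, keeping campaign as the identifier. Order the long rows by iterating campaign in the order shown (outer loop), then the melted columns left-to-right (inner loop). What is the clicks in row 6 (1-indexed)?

867

20 rows total (5 × 4). Row 6: index ⌊(6-1)/4⌋ = 1 into campaign → cmp24; (6-1) mod 4 = 1 into the melted columns → video.
So row 6 is (cmp24, video, 867); clicks = 867.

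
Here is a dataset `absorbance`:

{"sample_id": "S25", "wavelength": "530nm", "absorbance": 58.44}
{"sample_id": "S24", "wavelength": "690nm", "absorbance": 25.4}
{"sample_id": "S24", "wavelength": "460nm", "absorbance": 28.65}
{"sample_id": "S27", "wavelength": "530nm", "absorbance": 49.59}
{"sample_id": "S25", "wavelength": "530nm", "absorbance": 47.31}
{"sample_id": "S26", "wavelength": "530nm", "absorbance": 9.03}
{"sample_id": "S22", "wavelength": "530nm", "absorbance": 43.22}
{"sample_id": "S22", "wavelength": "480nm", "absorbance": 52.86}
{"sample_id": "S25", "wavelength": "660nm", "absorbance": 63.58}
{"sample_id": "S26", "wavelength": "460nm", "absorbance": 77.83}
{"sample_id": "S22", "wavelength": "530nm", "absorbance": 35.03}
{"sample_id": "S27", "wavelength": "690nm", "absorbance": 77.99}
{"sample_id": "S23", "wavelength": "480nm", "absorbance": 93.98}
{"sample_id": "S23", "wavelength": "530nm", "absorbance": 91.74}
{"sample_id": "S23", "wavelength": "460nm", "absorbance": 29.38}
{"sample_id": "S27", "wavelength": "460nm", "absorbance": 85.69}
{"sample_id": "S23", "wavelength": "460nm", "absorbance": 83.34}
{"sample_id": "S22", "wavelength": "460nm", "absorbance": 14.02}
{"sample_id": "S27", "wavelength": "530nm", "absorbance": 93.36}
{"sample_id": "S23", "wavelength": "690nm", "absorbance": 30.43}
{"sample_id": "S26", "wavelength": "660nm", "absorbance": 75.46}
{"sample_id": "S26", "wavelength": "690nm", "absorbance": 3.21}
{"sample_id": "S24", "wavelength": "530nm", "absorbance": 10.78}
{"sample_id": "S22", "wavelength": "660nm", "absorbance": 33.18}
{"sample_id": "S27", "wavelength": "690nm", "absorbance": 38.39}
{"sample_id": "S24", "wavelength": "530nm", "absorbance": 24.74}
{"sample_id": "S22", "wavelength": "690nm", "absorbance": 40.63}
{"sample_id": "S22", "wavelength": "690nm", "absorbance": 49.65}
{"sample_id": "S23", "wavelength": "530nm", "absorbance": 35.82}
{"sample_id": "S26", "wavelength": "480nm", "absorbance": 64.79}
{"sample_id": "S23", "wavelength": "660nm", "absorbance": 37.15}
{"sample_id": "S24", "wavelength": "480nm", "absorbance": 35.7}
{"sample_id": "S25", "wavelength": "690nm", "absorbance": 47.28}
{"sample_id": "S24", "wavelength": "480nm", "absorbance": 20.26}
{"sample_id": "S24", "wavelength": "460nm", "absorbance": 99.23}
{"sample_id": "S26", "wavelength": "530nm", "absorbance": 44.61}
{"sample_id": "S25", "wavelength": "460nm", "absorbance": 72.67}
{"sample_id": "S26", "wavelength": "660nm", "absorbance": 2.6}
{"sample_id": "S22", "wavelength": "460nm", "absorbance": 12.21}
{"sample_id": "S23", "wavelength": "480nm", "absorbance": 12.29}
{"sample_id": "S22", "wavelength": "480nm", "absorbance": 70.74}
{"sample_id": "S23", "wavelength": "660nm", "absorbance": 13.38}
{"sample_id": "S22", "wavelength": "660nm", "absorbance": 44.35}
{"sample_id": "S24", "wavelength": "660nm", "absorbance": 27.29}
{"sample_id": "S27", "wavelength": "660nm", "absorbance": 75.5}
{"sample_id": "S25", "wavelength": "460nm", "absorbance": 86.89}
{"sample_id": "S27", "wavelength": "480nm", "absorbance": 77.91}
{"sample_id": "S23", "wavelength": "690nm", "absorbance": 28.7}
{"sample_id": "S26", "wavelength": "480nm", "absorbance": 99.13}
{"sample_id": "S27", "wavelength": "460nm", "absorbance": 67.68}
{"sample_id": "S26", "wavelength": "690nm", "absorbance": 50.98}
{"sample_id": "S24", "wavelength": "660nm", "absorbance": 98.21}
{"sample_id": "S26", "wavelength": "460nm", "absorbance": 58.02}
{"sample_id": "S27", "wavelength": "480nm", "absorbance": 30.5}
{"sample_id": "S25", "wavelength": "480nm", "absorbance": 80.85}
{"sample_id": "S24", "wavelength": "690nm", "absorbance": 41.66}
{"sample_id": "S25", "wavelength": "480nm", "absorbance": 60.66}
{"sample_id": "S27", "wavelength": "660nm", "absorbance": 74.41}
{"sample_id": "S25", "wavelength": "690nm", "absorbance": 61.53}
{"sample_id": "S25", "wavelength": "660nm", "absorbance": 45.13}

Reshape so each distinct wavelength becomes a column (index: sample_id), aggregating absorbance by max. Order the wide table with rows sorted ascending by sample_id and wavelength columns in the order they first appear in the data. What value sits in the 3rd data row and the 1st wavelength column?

With rows sorted ascending by sample_id, row 3 is sample_id=S24. wavelength columns in first-appearance order: 530nm, 690nm, 460nm, 480nm, 660nm; column 1 is 530nm.
Long rows with sample_id=S24, wavelength=530nm: max(10.78, 24.74) = 24.74.

24.74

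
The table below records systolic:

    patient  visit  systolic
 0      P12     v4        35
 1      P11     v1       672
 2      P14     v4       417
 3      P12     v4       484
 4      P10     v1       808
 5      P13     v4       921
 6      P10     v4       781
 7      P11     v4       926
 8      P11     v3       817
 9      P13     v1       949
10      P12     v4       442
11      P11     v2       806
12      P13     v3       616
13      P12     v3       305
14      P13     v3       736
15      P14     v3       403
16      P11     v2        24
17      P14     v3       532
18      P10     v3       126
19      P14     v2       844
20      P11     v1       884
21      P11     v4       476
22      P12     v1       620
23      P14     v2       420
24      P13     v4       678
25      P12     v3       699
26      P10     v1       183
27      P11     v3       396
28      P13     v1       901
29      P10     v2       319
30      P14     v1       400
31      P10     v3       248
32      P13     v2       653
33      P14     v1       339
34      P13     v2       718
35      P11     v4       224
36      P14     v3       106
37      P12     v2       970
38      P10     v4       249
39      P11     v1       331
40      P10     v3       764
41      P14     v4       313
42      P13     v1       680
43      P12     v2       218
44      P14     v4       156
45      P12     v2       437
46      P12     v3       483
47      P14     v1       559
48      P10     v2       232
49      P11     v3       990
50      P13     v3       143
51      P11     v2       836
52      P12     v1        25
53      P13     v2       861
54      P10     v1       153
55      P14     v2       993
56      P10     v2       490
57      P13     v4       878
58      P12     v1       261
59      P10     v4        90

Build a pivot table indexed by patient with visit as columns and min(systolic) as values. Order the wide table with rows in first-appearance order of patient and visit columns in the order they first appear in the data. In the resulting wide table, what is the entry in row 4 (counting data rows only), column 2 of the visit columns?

153

With rows in first-appearance order of patient, row 4 is patient=P10. visit columns in first-appearance order: v4, v1, v3, v2; column 2 is v1.
Long rows with patient=P10, visit=v1: min(808, 183, 153) = 153.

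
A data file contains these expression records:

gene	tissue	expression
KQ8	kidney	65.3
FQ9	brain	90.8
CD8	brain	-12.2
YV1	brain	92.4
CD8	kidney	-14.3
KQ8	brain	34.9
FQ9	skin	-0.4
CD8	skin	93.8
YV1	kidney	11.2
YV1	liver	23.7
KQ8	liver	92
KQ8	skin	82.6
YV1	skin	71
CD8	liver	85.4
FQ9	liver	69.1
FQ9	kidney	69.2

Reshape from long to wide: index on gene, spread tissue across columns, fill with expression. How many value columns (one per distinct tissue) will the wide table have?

4

4 distinct tissue values: liver, kidney, skin, brain.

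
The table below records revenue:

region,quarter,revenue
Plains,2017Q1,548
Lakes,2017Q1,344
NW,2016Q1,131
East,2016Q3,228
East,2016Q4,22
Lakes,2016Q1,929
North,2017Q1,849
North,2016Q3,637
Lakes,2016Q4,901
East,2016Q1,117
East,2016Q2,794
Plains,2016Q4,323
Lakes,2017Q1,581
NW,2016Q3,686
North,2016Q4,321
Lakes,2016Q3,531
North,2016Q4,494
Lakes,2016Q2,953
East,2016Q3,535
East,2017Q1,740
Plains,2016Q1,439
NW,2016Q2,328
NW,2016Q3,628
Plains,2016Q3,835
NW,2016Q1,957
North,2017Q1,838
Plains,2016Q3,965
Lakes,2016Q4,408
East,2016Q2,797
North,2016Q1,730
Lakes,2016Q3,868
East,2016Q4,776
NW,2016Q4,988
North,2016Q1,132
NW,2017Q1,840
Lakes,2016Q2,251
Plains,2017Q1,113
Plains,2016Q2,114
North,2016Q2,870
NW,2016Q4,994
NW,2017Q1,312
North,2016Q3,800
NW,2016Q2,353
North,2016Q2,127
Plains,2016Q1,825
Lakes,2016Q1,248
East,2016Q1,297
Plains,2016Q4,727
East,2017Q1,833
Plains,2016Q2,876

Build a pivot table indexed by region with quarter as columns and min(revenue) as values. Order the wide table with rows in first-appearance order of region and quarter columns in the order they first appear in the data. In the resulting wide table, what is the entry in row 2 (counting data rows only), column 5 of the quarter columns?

With rows in first-appearance order of region, row 2 is region=Lakes. quarter columns in first-appearance order: 2017Q1, 2016Q1, 2016Q3, 2016Q4, 2016Q2; column 5 is 2016Q2.
Long rows with region=Lakes, quarter=2016Q2: min(953, 251) = 251.

251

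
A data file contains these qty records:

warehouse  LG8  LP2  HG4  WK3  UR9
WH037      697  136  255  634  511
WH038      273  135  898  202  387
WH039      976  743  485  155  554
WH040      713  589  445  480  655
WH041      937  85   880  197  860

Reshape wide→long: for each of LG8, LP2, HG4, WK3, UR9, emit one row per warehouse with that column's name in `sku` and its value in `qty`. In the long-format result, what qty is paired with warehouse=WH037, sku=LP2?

136

Unpivoting turns each (warehouse, wide-column) pair into one long row.
The wide cell at row WH037, column LP2 holds 136, so the long row (WH037, LP2) has qty=136.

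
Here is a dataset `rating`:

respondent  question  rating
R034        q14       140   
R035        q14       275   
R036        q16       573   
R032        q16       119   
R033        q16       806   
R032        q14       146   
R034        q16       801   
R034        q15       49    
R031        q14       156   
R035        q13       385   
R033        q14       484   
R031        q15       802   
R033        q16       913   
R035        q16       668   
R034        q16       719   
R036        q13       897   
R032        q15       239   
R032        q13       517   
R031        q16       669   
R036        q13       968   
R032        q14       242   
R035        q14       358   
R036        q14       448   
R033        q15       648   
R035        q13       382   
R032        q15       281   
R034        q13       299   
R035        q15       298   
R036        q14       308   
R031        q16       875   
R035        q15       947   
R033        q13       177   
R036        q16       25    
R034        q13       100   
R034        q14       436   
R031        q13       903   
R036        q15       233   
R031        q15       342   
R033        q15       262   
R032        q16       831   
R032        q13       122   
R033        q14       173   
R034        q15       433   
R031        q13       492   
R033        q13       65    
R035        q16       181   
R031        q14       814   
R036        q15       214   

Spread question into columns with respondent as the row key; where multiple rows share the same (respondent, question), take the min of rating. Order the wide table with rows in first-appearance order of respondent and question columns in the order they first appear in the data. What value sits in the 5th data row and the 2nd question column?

With rows in first-appearance order of respondent, row 5 is respondent=R033. question columns in first-appearance order: q14, q16, q15, q13; column 2 is q16.
Long rows with respondent=R033, question=q16: min(806, 913) = 806.

806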